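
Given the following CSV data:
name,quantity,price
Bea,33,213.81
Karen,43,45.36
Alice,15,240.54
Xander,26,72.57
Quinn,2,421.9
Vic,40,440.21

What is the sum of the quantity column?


Values in 'quantity' column:
  Row 1: 33
  Row 2: 43
  Row 3: 15
  Row 4: 26
  Row 5: 2
  Row 6: 40
Sum = 33 + 43 + 15 + 26 + 2 + 40 = 159

ANSWER: 159


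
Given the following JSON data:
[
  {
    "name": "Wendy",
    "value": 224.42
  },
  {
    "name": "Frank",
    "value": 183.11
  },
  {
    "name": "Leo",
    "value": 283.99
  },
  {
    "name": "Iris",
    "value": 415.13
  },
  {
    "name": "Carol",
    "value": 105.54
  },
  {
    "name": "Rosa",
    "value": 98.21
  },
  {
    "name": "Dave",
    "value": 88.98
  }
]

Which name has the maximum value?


Comparing values:
  Wendy: 224.42
  Frank: 183.11
  Leo: 283.99
  Iris: 415.13
  Carol: 105.54
  Rosa: 98.21
  Dave: 88.98
Maximum: Iris (415.13)

ANSWER: Iris


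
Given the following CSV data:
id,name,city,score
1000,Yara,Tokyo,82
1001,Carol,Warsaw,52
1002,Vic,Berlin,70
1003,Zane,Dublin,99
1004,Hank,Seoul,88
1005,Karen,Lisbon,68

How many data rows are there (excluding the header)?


Counting rows (excluding header):
Header: id,name,city,score
Data rows: 6

ANSWER: 6


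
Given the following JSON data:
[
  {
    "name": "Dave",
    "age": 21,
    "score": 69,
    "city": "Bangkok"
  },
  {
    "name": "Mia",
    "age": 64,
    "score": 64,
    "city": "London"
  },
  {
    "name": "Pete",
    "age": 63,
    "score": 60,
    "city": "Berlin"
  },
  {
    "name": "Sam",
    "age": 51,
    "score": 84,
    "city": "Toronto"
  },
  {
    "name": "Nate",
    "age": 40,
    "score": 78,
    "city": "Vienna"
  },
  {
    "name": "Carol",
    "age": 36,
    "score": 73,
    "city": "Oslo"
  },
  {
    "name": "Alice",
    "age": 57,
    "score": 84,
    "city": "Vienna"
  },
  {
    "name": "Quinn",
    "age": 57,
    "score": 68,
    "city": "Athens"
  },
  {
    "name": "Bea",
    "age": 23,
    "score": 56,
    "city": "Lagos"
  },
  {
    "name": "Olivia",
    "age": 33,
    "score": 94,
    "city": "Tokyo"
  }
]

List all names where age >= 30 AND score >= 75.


Checking both conditions:
  Dave (age=21, score=69) -> no
  Mia (age=64, score=64) -> no
  Pete (age=63, score=60) -> no
  Sam (age=51, score=84) -> YES
  Nate (age=40, score=78) -> YES
  Carol (age=36, score=73) -> no
  Alice (age=57, score=84) -> YES
  Quinn (age=57, score=68) -> no
  Bea (age=23, score=56) -> no
  Olivia (age=33, score=94) -> YES


ANSWER: Sam, Nate, Alice, Olivia


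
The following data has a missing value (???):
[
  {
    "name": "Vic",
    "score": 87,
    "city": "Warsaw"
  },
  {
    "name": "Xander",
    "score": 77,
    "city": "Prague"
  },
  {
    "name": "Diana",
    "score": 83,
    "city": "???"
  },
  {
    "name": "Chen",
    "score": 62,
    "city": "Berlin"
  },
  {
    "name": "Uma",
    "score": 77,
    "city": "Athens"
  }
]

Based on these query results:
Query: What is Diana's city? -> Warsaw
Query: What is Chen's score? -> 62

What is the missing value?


The missing value is Diana's city
From query: Diana's city = Warsaw

ANSWER: Warsaw


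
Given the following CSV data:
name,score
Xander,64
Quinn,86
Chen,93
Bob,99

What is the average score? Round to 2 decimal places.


Scores: 64, 86, 93, 99
Sum = 342
Count = 4
Average = 342 / 4 = 85.50

ANSWER: 85.50


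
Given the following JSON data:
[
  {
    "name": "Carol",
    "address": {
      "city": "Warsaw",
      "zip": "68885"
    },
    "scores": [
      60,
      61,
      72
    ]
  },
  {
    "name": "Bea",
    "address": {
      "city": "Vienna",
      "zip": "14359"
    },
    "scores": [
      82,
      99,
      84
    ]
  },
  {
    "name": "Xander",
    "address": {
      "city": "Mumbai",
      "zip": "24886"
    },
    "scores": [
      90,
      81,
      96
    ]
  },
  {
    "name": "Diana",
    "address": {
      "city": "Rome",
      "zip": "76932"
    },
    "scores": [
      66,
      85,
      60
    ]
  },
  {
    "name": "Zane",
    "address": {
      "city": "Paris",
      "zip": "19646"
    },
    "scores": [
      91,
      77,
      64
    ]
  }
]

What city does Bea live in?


Path: records[1].address.city
Value: Vienna

ANSWER: Vienna


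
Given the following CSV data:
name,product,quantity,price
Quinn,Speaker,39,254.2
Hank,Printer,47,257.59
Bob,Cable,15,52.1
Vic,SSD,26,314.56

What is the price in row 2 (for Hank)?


Row 2: Hank
Column 'price' = 257.59

ANSWER: 257.59


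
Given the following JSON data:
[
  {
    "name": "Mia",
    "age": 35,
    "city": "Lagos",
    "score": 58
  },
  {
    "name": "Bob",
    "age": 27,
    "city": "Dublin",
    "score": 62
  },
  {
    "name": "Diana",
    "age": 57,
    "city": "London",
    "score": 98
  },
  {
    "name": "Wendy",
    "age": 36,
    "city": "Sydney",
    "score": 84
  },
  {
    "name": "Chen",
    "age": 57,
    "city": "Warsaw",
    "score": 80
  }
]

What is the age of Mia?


Looking up record where name = Mia
Record index: 0
Field 'age' = 35

ANSWER: 35


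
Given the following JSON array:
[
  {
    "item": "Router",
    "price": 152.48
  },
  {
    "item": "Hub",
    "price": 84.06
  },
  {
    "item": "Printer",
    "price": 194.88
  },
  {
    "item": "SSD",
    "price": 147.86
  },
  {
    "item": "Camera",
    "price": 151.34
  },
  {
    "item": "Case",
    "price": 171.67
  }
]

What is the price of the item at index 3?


Array index 3 -> SSD
price = 147.86

ANSWER: 147.86


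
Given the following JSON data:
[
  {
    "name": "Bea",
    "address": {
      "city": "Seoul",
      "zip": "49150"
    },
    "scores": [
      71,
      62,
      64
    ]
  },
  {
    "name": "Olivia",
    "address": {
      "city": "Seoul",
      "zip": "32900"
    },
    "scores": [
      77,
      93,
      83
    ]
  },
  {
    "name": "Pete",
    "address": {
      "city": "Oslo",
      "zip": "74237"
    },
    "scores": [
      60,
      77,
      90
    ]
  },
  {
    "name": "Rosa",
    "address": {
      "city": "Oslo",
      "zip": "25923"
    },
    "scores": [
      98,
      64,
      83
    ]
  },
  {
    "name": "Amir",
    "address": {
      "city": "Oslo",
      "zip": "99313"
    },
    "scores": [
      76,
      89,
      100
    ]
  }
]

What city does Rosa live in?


Path: records[3].address.city
Value: Oslo

ANSWER: Oslo


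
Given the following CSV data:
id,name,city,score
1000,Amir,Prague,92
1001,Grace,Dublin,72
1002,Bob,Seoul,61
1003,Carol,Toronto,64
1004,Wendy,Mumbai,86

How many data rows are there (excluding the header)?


Counting rows (excluding header):
Header: id,name,city,score
Data rows: 5

ANSWER: 5


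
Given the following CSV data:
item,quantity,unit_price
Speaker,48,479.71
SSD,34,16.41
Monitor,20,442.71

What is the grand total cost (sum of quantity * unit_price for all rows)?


Computing row totals:
  Speaker: 48 * 479.71 = 23026.08
  SSD: 34 * 16.41 = 557.94
  Monitor: 20 * 442.71 = 8854.2
Grand total = 23026.08 + 557.94 + 8854.2 = 32438.22

ANSWER: 32438.22


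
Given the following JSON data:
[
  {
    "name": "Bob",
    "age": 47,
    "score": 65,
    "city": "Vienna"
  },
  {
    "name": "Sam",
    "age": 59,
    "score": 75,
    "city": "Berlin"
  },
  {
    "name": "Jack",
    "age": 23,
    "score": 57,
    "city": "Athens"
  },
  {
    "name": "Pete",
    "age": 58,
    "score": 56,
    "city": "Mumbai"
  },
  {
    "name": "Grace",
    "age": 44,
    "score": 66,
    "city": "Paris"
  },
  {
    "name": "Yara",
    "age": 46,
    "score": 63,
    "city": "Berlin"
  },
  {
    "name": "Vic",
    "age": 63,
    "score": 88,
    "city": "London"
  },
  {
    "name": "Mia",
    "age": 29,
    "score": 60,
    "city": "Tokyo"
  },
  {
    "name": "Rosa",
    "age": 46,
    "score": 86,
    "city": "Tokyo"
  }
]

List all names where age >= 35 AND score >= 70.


Checking both conditions:
  Bob (age=47, score=65) -> no
  Sam (age=59, score=75) -> YES
  Jack (age=23, score=57) -> no
  Pete (age=58, score=56) -> no
  Grace (age=44, score=66) -> no
  Yara (age=46, score=63) -> no
  Vic (age=63, score=88) -> YES
  Mia (age=29, score=60) -> no
  Rosa (age=46, score=86) -> YES


ANSWER: Sam, Vic, Rosa


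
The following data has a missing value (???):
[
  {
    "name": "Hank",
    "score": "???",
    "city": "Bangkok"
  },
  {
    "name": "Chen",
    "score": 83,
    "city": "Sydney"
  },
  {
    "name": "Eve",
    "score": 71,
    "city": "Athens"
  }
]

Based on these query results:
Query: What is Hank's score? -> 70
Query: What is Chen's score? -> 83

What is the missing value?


The missing value is Hank's score
From query: Hank's score = 70

ANSWER: 70


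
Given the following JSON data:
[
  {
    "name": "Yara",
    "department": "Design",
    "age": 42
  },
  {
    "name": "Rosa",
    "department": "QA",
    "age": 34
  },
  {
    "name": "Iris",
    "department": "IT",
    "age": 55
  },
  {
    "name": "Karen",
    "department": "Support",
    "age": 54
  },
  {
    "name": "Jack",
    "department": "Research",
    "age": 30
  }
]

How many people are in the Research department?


Scanning records for department = Research
  Record 4: Jack
Count: 1

ANSWER: 1


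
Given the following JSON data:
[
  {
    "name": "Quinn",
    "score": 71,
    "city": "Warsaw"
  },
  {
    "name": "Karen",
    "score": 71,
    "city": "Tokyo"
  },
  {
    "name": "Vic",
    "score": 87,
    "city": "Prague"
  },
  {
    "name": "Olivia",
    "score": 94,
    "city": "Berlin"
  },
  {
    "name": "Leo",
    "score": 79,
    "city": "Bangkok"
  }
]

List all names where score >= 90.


Filtering records where score >= 90:
  Quinn (score=71) -> no
  Karen (score=71) -> no
  Vic (score=87) -> no
  Olivia (score=94) -> YES
  Leo (score=79) -> no


ANSWER: Olivia


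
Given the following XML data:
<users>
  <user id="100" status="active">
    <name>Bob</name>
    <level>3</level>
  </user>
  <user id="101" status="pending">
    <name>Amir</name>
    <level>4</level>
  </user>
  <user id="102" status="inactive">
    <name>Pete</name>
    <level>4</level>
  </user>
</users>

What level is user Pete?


Finding user: Pete
<level>4</level>

ANSWER: 4


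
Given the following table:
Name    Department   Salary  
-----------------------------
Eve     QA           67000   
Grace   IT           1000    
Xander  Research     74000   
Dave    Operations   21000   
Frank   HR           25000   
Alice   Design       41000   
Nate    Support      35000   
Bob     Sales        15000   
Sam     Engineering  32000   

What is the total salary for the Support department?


Support department members:
  Nate: 35000
Total = 35000 = 35000

ANSWER: 35000


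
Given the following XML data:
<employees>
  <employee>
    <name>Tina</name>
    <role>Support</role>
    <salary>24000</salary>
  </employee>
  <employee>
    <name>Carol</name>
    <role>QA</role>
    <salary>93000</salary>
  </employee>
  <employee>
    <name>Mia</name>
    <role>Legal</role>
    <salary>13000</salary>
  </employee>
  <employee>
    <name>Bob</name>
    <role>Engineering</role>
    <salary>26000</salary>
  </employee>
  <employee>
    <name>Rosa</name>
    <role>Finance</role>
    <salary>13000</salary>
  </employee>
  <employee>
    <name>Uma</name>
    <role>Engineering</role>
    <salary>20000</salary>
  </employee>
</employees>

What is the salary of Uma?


Searching for <employee> with <name>Uma</name>
Found at position 6
<salary>20000</salary>

ANSWER: 20000


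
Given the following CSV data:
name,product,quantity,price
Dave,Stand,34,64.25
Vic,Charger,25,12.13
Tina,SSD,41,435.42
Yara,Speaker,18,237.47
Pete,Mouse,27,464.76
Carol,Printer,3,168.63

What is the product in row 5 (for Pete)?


Row 5: Pete
Column 'product' = Mouse

ANSWER: Mouse


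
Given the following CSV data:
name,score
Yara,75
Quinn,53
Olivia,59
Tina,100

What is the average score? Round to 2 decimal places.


Scores: 75, 53, 59, 100
Sum = 287
Count = 4
Average = 287 / 4 = 71.75

ANSWER: 71.75


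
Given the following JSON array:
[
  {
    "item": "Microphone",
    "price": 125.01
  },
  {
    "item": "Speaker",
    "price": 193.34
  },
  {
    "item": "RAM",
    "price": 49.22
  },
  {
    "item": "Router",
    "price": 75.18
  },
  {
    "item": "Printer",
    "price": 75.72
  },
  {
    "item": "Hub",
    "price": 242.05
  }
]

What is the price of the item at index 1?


Array index 1 -> Speaker
price = 193.34

ANSWER: 193.34


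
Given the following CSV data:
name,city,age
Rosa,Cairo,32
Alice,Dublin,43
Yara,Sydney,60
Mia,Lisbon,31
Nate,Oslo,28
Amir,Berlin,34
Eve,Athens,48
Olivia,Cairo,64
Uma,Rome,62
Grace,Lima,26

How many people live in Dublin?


Scanning city column for 'Dublin':
  Row 2: Alice -> MATCH
Total matches: 1

ANSWER: 1


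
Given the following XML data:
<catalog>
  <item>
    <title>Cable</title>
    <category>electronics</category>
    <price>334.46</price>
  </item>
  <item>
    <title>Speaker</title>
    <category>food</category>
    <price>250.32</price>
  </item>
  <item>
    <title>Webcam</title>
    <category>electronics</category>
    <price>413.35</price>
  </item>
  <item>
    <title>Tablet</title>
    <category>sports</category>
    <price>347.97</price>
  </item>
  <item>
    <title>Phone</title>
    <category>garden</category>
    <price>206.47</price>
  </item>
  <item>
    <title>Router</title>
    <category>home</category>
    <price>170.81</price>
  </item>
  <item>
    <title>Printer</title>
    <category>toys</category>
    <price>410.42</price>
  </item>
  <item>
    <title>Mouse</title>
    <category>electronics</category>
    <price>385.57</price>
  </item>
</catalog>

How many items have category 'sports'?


Scanning <item> elements for <category>sports</category>:
  Item 4: Tablet -> MATCH
Count: 1

ANSWER: 1


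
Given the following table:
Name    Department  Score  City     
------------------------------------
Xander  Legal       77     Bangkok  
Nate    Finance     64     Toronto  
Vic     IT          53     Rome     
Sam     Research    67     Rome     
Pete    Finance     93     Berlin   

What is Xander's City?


Row 1: Xander
City = Bangkok

ANSWER: Bangkok


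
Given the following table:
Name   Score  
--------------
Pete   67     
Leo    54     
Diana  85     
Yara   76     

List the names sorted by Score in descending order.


Sorting by Score (descending):
  Diana: 85
  Yara: 76
  Pete: 67
  Leo: 54


ANSWER: Diana, Yara, Pete, Leo


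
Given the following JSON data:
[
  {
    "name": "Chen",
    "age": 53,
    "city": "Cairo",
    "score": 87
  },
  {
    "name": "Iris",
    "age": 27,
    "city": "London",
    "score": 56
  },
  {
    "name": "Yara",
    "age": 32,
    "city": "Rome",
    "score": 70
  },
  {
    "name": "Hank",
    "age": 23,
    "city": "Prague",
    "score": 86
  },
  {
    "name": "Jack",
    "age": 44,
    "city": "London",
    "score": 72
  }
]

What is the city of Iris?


Looking up record where name = Iris
Record index: 1
Field 'city' = London

ANSWER: London


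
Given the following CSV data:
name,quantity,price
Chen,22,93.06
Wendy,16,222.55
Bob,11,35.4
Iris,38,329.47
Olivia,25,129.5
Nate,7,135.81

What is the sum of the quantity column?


Values in 'quantity' column:
  Row 1: 22
  Row 2: 16
  Row 3: 11
  Row 4: 38
  Row 5: 25
  Row 6: 7
Sum = 22 + 16 + 11 + 38 + 25 + 7 = 119

ANSWER: 119


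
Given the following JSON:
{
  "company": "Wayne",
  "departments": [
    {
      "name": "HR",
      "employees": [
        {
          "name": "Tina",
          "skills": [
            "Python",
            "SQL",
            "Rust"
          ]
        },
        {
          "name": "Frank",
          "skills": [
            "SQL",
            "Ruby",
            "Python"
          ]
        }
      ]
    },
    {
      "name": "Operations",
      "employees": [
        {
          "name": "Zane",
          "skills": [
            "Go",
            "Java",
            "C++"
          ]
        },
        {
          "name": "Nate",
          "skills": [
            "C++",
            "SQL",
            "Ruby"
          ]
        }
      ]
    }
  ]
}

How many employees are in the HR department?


Path: departments[0].employees
Count: 2

ANSWER: 2


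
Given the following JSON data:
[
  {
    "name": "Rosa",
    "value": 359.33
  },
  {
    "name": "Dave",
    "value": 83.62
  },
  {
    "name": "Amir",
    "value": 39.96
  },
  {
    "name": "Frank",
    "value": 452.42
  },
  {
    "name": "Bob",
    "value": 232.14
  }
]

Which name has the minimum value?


Comparing values:
  Rosa: 359.33
  Dave: 83.62
  Amir: 39.96
  Frank: 452.42
  Bob: 232.14
Minimum: Amir (39.96)

ANSWER: Amir


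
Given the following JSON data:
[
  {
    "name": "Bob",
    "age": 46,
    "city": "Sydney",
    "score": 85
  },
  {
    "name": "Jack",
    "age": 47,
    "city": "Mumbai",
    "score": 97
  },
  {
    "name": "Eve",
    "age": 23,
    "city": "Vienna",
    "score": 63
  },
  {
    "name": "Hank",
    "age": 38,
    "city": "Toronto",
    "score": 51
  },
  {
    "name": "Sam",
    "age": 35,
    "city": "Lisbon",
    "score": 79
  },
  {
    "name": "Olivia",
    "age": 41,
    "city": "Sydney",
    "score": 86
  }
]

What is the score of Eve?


Looking up record where name = Eve
Record index: 2
Field 'score' = 63

ANSWER: 63


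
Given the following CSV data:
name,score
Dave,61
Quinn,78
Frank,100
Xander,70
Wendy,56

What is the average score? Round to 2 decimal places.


Scores: 61, 78, 100, 70, 56
Sum = 365
Count = 5
Average = 365 / 5 = 73.00

ANSWER: 73.00


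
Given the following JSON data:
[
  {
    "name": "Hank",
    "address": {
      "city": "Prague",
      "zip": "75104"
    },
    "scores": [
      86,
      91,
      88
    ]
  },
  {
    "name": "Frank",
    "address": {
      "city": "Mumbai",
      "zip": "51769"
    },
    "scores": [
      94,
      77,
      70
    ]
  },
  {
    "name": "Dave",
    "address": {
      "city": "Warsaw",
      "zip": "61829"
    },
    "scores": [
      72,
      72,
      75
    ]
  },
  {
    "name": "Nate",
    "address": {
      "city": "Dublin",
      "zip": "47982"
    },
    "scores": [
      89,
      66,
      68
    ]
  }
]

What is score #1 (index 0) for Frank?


Path: records[1].scores[0]
Value: 94

ANSWER: 94


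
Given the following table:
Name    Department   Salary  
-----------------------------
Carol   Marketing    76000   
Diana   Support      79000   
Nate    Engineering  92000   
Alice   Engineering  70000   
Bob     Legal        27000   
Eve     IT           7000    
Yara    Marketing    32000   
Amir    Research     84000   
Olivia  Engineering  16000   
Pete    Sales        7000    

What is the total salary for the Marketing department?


Marketing department members:
  Carol: 76000
  Yara: 32000
Total = 76000 + 32000 = 108000

ANSWER: 108000


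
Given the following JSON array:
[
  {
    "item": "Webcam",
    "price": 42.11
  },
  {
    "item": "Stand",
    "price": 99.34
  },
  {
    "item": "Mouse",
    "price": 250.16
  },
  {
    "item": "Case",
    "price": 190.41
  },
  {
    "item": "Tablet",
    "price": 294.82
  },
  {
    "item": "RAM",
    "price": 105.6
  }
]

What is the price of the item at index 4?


Array index 4 -> Tablet
price = 294.82

ANSWER: 294.82


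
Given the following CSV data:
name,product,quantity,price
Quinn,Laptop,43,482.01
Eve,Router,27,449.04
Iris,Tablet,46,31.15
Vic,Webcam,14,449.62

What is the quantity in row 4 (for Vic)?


Row 4: Vic
Column 'quantity' = 14

ANSWER: 14


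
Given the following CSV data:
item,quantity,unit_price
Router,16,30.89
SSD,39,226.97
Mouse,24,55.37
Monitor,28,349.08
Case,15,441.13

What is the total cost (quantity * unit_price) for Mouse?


Row: Mouse
quantity = 24
unit_price = 55.37
total = 24 * 55.37 = 1328.88

ANSWER: 1328.88


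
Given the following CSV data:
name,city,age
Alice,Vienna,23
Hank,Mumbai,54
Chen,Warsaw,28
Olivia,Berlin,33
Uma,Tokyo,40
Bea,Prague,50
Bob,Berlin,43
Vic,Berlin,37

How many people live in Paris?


Scanning city column for 'Paris':
Total matches: 0

ANSWER: 0


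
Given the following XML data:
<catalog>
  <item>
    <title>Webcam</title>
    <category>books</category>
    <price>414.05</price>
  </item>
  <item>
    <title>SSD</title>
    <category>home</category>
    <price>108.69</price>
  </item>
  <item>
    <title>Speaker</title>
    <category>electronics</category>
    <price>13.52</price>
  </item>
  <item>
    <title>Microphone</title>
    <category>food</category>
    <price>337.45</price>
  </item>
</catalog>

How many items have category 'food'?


Scanning <item> elements for <category>food</category>:
  Item 4: Microphone -> MATCH
Count: 1

ANSWER: 1


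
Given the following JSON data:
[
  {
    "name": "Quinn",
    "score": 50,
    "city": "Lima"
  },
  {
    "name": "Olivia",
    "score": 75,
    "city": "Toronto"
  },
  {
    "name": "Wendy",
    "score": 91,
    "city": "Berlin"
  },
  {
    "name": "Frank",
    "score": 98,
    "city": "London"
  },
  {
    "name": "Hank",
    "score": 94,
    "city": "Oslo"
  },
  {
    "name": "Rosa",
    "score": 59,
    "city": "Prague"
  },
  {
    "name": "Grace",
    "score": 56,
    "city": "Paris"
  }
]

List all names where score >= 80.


Filtering records where score >= 80:
  Quinn (score=50) -> no
  Olivia (score=75) -> no
  Wendy (score=91) -> YES
  Frank (score=98) -> YES
  Hank (score=94) -> YES
  Rosa (score=59) -> no
  Grace (score=56) -> no


ANSWER: Wendy, Frank, Hank


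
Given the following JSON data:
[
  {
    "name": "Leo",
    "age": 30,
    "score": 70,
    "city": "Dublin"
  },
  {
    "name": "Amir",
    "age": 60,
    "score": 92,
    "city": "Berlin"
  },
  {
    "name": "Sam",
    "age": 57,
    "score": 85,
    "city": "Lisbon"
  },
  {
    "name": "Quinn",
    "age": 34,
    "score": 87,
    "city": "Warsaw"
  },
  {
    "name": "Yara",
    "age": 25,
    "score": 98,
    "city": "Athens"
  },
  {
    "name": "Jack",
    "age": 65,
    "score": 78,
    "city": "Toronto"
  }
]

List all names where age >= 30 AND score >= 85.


Checking both conditions:
  Leo (age=30, score=70) -> no
  Amir (age=60, score=92) -> YES
  Sam (age=57, score=85) -> YES
  Quinn (age=34, score=87) -> YES
  Yara (age=25, score=98) -> no
  Jack (age=65, score=78) -> no


ANSWER: Amir, Sam, Quinn


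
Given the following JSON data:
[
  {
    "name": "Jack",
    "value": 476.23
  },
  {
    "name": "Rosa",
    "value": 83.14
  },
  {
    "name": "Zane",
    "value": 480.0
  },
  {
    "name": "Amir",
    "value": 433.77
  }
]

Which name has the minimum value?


Comparing values:
  Jack: 476.23
  Rosa: 83.14
  Zane: 480.0
  Amir: 433.77
Minimum: Rosa (83.14)

ANSWER: Rosa


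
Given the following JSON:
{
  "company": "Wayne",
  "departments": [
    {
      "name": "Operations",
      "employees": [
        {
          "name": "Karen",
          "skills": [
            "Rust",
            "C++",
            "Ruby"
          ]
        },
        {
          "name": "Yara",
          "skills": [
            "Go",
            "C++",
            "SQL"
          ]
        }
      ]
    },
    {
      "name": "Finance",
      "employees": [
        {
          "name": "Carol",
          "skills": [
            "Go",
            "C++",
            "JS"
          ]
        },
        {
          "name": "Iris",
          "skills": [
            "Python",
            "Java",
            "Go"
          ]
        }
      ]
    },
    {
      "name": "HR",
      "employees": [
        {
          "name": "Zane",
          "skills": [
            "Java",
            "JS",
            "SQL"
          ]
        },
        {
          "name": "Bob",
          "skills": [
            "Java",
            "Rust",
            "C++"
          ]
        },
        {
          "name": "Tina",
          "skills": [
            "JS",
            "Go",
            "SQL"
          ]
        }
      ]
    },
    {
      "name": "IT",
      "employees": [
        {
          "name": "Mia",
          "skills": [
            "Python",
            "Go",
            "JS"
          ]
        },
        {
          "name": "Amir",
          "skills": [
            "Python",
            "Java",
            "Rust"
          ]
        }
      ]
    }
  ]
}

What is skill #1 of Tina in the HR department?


Path: departments[2].employees[2].skills[0]
Value: JS

ANSWER: JS


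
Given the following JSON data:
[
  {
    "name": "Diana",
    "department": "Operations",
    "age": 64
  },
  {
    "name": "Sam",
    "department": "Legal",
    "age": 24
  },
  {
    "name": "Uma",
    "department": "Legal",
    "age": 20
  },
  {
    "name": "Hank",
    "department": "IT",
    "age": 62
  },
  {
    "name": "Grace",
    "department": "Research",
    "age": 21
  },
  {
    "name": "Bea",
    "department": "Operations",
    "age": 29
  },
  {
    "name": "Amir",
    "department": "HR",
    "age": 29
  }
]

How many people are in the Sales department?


Scanning records for department = Sales
  No matches found
Count: 0

ANSWER: 0


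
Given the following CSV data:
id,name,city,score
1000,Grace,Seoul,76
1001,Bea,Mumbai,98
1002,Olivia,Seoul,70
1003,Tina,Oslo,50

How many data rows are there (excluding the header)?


Counting rows (excluding header):
Header: id,name,city,score
Data rows: 4

ANSWER: 4


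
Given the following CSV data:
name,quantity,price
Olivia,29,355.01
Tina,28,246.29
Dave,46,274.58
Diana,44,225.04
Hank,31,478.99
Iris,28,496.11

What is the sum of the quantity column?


Values in 'quantity' column:
  Row 1: 29
  Row 2: 28
  Row 3: 46
  Row 4: 44
  Row 5: 31
  Row 6: 28
Sum = 29 + 28 + 46 + 44 + 31 + 28 = 206

ANSWER: 206


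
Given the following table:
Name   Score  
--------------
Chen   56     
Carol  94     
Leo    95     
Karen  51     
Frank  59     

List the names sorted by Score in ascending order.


Sorting by Score (ascending):
  Karen: 51
  Chen: 56
  Frank: 59
  Carol: 94
  Leo: 95


ANSWER: Karen, Chen, Frank, Carol, Leo


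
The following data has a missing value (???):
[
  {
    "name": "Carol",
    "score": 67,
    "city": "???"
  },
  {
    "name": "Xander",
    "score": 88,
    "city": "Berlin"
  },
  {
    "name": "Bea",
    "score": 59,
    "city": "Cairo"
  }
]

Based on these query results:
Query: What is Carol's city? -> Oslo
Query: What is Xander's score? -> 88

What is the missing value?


The missing value is Carol's city
From query: Carol's city = Oslo

ANSWER: Oslo


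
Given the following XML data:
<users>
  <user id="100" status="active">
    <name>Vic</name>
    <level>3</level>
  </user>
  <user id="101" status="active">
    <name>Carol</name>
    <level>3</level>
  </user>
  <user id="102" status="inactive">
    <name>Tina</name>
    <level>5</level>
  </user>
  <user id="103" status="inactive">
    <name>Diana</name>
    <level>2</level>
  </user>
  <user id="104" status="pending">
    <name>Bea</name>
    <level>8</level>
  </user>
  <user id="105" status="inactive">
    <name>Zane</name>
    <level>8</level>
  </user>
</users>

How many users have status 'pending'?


Counting users with status='pending':
  Bea (id=104) -> MATCH
Count: 1

ANSWER: 1


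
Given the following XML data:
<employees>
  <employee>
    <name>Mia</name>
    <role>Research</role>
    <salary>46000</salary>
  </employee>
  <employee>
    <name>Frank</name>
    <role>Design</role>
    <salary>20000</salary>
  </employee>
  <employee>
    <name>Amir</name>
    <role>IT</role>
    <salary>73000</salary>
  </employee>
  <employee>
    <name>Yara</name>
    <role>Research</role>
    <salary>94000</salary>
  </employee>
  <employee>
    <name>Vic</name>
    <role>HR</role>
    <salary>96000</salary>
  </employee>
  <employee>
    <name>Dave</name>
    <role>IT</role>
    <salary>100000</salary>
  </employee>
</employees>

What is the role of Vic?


Searching for <employee> with <name>Vic</name>
Found at position 5
<role>HR</role>

ANSWER: HR


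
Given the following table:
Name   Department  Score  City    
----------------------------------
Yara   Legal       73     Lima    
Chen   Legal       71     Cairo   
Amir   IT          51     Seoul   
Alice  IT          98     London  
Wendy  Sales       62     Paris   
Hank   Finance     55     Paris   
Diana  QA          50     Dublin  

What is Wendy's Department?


Row 5: Wendy
Department = Sales

ANSWER: Sales


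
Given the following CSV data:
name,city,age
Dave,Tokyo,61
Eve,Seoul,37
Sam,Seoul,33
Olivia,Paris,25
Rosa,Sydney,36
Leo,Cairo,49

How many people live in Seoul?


Scanning city column for 'Seoul':
  Row 2: Eve -> MATCH
  Row 3: Sam -> MATCH
Total matches: 2

ANSWER: 2


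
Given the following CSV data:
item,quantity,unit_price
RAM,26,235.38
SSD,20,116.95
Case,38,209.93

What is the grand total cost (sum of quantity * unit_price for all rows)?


Computing row totals:
  RAM: 26 * 235.38 = 6119.88
  SSD: 20 * 116.95 = 2339.0
  Case: 38 * 209.93 = 7977.34
Grand total = 6119.88 + 2339.0 + 7977.34 = 16436.22

ANSWER: 16436.22


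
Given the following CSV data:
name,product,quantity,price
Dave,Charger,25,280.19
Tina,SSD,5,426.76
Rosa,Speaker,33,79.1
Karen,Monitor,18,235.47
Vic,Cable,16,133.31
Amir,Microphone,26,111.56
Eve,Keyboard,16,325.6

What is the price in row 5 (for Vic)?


Row 5: Vic
Column 'price' = 133.31

ANSWER: 133.31


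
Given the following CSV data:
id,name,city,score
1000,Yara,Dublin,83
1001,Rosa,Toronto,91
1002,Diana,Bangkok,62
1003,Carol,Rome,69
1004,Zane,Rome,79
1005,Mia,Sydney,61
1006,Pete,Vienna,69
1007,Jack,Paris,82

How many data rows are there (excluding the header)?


Counting rows (excluding header):
Header: id,name,city,score
Data rows: 8

ANSWER: 8


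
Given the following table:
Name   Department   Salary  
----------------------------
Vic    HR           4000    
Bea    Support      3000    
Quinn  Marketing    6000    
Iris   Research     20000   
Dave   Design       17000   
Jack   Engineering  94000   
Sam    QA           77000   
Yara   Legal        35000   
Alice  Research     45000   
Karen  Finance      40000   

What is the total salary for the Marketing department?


Marketing department members:
  Quinn: 6000
Total = 6000 = 6000

ANSWER: 6000


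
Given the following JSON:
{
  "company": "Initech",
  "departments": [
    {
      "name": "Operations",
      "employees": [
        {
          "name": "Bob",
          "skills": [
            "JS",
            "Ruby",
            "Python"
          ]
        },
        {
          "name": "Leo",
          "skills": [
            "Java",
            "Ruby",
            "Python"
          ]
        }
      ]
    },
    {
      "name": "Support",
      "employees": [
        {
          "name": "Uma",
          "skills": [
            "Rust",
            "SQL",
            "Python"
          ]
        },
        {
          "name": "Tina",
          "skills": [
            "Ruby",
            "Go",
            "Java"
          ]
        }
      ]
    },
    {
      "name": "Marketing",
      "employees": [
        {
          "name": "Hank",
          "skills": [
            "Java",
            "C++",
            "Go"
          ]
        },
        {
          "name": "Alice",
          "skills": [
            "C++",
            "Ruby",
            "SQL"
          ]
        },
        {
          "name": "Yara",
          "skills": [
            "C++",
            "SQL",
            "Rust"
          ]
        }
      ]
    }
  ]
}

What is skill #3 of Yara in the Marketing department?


Path: departments[2].employees[2].skills[2]
Value: Rust

ANSWER: Rust


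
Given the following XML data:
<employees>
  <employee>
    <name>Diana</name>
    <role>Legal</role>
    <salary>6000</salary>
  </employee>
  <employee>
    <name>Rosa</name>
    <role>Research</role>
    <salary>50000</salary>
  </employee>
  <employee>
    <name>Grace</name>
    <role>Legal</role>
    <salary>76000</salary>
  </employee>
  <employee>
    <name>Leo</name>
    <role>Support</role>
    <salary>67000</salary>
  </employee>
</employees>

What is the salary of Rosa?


Searching for <employee> with <name>Rosa</name>
Found at position 2
<salary>50000</salary>

ANSWER: 50000


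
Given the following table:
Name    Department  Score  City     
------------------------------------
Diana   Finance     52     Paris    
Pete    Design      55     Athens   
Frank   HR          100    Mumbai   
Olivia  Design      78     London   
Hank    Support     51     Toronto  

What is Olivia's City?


Row 4: Olivia
City = London

ANSWER: London


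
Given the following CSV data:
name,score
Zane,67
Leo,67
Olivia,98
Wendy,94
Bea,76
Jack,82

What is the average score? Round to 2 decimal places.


Scores: 67, 67, 98, 94, 76, 82
Sum = 484
Count = 6
Average = 484 / 6 = 80.67

ANSWER: 80.67


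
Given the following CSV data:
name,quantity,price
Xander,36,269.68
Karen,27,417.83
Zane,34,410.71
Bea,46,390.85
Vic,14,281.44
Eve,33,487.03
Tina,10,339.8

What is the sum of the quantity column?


Values in 'quantity' column:
  Row 1: 36
  Row 2: 27
  Row 3: 34
  Row 4: 46
  Row 5: 14
  Row 6: 33
  Row 7: 10
Sum = 36 + 27 + 34 + 46 + 14 + 33 + 10 = 200

ANSWER: 200


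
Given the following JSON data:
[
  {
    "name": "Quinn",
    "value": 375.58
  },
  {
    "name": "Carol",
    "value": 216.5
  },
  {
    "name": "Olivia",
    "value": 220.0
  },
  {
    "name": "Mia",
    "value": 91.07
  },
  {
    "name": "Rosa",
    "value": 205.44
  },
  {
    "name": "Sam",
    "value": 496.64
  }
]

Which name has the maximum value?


Comparing values:
  Quinn: 375.58
  Carol: 216.5
  Olivia: 220.0
  Mia: 91.07
  Rosa: 205.44
  Sam: 496.64
Maximum: Sam (496.64)

ANSWER: Sam


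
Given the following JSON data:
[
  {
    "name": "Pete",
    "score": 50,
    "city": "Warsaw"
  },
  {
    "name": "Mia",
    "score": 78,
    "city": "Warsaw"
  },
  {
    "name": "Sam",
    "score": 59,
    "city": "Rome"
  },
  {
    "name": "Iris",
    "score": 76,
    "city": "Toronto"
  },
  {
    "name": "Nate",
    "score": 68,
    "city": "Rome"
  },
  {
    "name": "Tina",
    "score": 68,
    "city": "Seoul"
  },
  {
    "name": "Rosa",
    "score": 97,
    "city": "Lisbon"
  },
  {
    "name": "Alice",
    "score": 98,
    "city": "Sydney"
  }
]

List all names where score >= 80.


Filtering records where score >= 80:
  Pete (score=50) -> no
  Mia (score=78) -> no
  Sam (score=59) -> no
  Iris (score=76) -> no
  Nate (score=68) -> no
  Tina (score=68) -> no
  Rosa (score=97) -> YES
  Alice (score=98) -> YES


ANSWER: Rosa, Alice


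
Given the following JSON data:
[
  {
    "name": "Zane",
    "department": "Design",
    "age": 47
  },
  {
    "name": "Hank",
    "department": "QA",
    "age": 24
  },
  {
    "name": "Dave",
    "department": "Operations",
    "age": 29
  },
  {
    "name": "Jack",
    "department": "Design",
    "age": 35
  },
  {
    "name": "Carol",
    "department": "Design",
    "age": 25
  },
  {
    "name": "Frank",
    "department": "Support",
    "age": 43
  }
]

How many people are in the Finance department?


Scanning records for department = Finance
  No matches found
Count: 0

ANSWER: 0


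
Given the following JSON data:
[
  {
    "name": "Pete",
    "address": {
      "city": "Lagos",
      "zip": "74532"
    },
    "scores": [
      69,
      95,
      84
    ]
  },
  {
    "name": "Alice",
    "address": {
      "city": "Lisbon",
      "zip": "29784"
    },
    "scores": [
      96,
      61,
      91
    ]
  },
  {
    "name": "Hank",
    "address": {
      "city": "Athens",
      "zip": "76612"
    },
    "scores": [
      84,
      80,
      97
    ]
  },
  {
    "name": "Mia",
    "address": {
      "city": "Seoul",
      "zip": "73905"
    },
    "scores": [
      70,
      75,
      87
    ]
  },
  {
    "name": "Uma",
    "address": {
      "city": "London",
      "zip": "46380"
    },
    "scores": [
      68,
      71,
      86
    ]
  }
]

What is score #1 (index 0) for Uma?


Path: records[4].scores[0]
Value: 68

ANSWER: 68


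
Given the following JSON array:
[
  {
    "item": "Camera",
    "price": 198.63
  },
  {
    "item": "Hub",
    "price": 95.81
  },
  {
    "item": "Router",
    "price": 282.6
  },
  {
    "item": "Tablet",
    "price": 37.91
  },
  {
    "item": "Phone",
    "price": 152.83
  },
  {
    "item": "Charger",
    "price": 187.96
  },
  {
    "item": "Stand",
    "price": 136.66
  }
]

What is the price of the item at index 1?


Array index 1 -> Hub
price = 95.81

ANSWER: 95.81


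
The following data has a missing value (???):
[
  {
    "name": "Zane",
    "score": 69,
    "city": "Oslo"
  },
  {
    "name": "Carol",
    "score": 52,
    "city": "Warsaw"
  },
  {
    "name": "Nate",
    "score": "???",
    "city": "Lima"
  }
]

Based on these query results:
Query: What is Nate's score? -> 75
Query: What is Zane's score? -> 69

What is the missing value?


The missing value is Nate's score
From query: Nate's score = 75

ANSWER: 75


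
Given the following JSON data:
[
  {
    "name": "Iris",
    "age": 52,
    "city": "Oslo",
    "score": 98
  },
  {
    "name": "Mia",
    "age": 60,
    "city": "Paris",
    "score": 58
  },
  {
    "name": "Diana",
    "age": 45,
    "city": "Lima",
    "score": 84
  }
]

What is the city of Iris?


Looking up record where name = Iris
Record index: 0
Field 'city' = Oslo

ANSWER: Oslo


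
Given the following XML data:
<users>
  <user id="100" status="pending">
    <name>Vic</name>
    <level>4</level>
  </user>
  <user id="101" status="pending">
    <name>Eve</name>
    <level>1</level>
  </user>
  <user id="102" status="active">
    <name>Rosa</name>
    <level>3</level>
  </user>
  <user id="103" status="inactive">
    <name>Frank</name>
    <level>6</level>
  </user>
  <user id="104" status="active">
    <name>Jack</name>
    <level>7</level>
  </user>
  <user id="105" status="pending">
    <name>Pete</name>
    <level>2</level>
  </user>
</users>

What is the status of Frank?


Finding user with name = Frank
user id="103" status="inactive"

ANSWER: inactive


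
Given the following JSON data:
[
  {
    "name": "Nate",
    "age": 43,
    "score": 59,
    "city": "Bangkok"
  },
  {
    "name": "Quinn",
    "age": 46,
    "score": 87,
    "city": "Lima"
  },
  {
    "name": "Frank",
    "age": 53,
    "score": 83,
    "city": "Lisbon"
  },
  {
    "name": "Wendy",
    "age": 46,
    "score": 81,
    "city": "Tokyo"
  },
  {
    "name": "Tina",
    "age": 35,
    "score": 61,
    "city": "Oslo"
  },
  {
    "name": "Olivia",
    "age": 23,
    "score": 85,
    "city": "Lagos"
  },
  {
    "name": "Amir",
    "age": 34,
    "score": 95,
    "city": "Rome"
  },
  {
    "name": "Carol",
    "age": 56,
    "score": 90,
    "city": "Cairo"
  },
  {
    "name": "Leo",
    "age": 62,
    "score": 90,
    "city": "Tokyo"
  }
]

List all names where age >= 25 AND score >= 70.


Checking both conditions:
  Nate (age=43, score=59) -> no
  Quinn (age=46, score=87) -> YES
  Frank (age=53, score=83) -> YES
  Wendy (age=46, score=81) -> YES
  Tina (age=35, score=61) -> no
  Olivia (age=23, score=85) -> no
  Amir (age=34, score=95) -> YES
  Carol (age=56, score=90) -> YES
  Leo (age=62, score=90) -> YES


ANSWER: Quinn, Frank, Wendy, Amir, Carol, Leo


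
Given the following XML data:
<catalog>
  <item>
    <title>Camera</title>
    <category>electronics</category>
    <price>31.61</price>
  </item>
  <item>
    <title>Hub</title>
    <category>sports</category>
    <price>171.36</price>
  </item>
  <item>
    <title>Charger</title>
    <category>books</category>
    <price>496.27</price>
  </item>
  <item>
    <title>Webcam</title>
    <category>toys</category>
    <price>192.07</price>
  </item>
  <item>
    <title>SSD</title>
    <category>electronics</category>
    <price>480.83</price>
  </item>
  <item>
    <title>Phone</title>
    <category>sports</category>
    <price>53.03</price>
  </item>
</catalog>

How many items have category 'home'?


Scanning <item> elements for <category>home</category>:
Count: 0

ANSWER: 0


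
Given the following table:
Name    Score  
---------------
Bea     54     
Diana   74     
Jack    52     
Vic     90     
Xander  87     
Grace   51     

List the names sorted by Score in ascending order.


Sorting by Score (ascending):
  Grace: 51
  Jack: 52
  Bea: 54
  Diana: 74
  Xander: 87
  Vic: 90


ANSWER: Grace, Jack, Bea, Diana, Xander, Vic
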